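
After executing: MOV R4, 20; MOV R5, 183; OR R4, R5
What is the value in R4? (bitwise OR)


Register state trace:
  MOV R4, 20  → R4 = 20 (0b00010100)
  MOV R5, 183  → R5 = 183 (0b10110111)
  OR R4, R5   → R4 = 20 OR 183 = 183 (0b10110111)
Final: R4 = 183

183


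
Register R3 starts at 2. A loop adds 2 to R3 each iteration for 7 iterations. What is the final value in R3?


Starting value: R3 = 2
  Iter 1: R3 = 2 + 2 = 4
  Iter 2: R3 = 4 + 2 = 6
  Iter 3: R3 = 6 + 2 = 8
  Iter 4: R3 = 8 + 2 = 10
  Iter 5: R3 = 10 + 2 = 12
  Iter 6: R3 = 12 + 2 = 14
  Iter 7: R3 = 14 + 2 = 16
Final: R3 = 16

16


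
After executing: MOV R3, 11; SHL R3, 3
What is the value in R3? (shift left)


Register state trace:
  MOV R3, 11  → R3 = 11
  SHL R3, 3  → R3 = 11 << 3 = 11 * 2^3 = 88
Final: R3 = 88

88


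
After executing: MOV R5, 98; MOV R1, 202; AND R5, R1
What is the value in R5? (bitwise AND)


Register state trace:
  MOV R5, 98  → R5 = 98 (0b01100010)
  MOV R1, 202  → R1 = 202 (0b11001010)
  AND R5, R1  → R5 = 98 AND 202 = 66 (0b01000010)
Final: R5 = 66

66


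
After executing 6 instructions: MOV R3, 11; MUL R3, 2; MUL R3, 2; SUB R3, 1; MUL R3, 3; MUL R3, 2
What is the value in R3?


Register state trace:
  MOV R3, 11  → R3 = 11
  MUL R3, 2  → R3 = 11 * 2 = 22
  MUL R3, 2  → R3 = 22 * 2 = 44
  SUB R3, 1  → R3 = 44 - 1 = 43
  MUL R3, 3  → R3 = 43 * 3 = 129
  MUL R3, 2  → R3 = 129 * 2 = 258
Final: R3 = 258

258


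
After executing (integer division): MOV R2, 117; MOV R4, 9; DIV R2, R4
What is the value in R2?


Register state trace:
  MOV R2, 117  → R2 = 117
  MOV R4, 9  → R4 = 9
  DIV R2, R4  → R2 = 117 // 9 = 13
Final: R2 = 13

13


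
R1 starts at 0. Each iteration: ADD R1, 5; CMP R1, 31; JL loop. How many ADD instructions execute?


Loop trace (R1 starts at 0, target 31, step 5):
  ADD #1: R1 = 0 + 5 = 5  → 5 < 31, loop
  ADD #2: R1 = 5 + 5 = 10  → 10 < 31, loop
  ADD #3: R1 = 10 + 5 = 15  → 15 < 31, loop
  ADD #4: R1 = 15 + 5 = 20  → 20 < 31, loop
  ADD #5: R1 = 20 + 5 = 25  → 25 < 31, loop
  ADD #6: R1 = 25 + 5 = 30  → 30 < 31, loop
  ADD #7: R1 = 30 + 5 = 35  → 35 >= 31, exit
Total ADD instructions: 7

7


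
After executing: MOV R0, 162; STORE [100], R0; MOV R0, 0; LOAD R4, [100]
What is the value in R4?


Register and memory trace:
  MOV R0, 162  → R0 = 162
  STORE [100], R0  → mem[100] = 162
  MOV R0, 0  → R0 = 0
  LOAD R4, [100]  → R4 = mem[100] = 162
Final: R4 = 162

162


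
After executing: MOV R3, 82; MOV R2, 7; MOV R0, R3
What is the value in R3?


Register state trace:
  MOV R3, 82  → R3 = 82
  MOV R2, 7  → R2 = 7
  MOV R0, R3  → R0 = 82
Final: R3 = 82

82


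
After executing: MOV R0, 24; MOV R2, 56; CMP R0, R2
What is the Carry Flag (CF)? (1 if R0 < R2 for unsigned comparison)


Register state trace:
  MOV R0, 24  → R0 = 24
  MOV R2, 56  → R2 = 56
  CMP R0, R2  → unsigned 24 - 56: borrow occurs
  24 < 56, so CF = 1
CF = 1

1


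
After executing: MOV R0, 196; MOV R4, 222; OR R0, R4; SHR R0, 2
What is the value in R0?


Register state trace:
  MOV R0, 196  → R0 = 196 (0b11000100)
  MOV R4, 222  → R4 = 222 (0b11011110)
  OR R0, R4  → R0 = 196 OR 222 = 222 (0b11011110)
  SHR R0, 2  → R0 = 222 >> 2 = 55
Final: R0 = 55

55


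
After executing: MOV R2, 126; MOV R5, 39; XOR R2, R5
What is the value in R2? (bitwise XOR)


Register state trace:
  MOV R2, 126  → R2 = 126 (0b01111110)
  MOV R5, 39  → R5 = 39 (0b00100111)
  XOR R2, R5  → R2 = 126 XOR 39 = 89 (0b01011001)
Final: R2 = 89

89


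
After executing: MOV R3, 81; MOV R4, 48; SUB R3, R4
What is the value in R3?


Register state trace:
  MOV R3, 81  → R3 = 81
  MOV R4, 48  → R4 = 48
  SUB R3, R4  → R3 = 81 - 48 = 33
Final: R3 = 33

33


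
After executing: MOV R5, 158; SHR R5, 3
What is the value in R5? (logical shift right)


Register state trace:
  MOV R5, 158  → R5 = 158
  SHR R5, 3  → R5 = 158 >> 3 = 158 // 2^3 = 19
Final: R5 = 19

19


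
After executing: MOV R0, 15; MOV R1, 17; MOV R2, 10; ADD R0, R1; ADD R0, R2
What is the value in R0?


Register state trace:
  MOV R0, 15  → R0 = 15
  MOV R1, 17  → R1 = 17
  MOV R2, 10  → R2 = 10
  ADD R0, R1  → R0 = 15 + 17 = 32
  ADD R0, R2  → R0 = 32 + 10 = 42
Final: R0 = 42

42


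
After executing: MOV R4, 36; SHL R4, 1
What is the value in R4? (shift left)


Register state trace:
  MOV R4, 36  → R4 = 36
  SHL R4, 1  → R4 = 36 << 1 = 36 * 2^1 = 72
Final: R4 = 72

72


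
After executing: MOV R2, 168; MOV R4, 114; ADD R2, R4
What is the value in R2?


Register state trace:
  MOV R2, 168  → R2 = 168
  MOV R4, 114  → R4 = 114
  ADD R2, R4  → R2 = 168 + 114 = 282
Final: R2 = 282

282


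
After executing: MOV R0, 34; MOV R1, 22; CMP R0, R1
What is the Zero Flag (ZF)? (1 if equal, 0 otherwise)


Register state trace:
  MOV R0, 34  → R0 = 34
  MOV R1, 22  → R1 = 22
  CMP R0, R1  → computes 34 - 22 = 12
  Result is nonzero, so values are not equal
ZF = 0

0


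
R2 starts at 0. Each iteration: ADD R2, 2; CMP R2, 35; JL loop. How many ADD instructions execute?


Loop trace (R2 starts at 0, target 35, step 2):
  ADD #1: R2 = 0 + 2 = 2  → 2 < 35, loop
  ADD #2: R2 = 2 + 2 = 4  → 4 < 35, loop
  ADD #3: R2 = 4 + 2 = 6  → 6 < 35, loop
  ADD #4: R2 = 6 + 2 = 8  → 8 < 35, loop
  ADD #5: R2 = 8 + 2 = 10  → 10 < 35, loop
  ADD #6: R2 = 10 + 2 = 12  → 12 < 35, loop
  ADD #7: R2 = 12 + 2 = 14  → 14 < 35, loop
  ADD #8: R2 = 14 + 2 = 16  → 16 < 35, loop
  ADD #9: R2 = 16 + 2 = 18  → 18 < 35, loop
  ADD #10: R2 = 18 + 2 = 20  → 20 < 35, loop
  ADD #11: R2 = 20 + 2 = 22  → 22 < 35, loop
  ADD #12: R2 = 22 + 2 = 24  → 24 < 35, loop
  ADD #13: R2 = 24 + 2 = 26  → 26 < 35, loop
  ADD #14: R2 = 26 + 2 = 28  → 28 < 35, loop
  ADD #15: R2 = 28 + 2 = 30  → 30 < 35, loop
  ADD #16: R2 = 30 + 2 = 32  → 32 < 35, loop
  ADD #17: R2 = 32 + 2 = 34  → 34 < 35, loop
  ADD #18: R2 = 34 + 2 = 36  → 36 >= 35, exit
Total ADD instructions: 18

18


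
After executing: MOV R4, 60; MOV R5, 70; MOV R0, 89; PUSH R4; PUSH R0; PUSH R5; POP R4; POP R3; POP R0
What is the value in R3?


Stack trace (top is rightmost):
  MOV R4, 60  → R4 = 60
  MOV R5, 70  → R5 = 70
  MOV R0, 89  → R0 = 89
  PUSH R4  → stack: [60]
  PUSH R0  → stack: [60, 89]
  PUSH R5  → stack: [60, 89, 70]
  POP R4  → R4 = 70, stack: [60, 89]
  POP R3  → R3 = 89, stack: [60]
  POP R0  → R0 = 60, stack: []
Final: R3 = 89

89


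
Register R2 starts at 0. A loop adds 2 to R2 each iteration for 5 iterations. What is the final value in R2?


Starting value: R2 = 0
  Iter 1: R2 = 0 + 2 = 2
  Iter 2: R2 = 2 + 2 = 4
  Iter 3: R2 = 4 + 2 = 6
  Iter 4: R2 = 6 + 2 = 8
  Iter 5: R2 = 8 + 2 = 10
Final: R2 = 10

10


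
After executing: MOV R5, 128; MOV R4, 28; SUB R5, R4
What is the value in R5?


Register state trace:
  MOV R5, 128  → R5 = 128
  MOV R4, 28  → R4 = 28
  SUB R5, R4  → R5 = 128 - 28 = 100
Final: R5 = 100

100


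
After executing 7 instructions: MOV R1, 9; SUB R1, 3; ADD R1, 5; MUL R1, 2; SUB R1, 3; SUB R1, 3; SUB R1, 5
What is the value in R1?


Register state trace:
  MOV R1, 9  → R1 = 9
  SUB R1, 3  → R1 = 9 - 3 = 6
  ADD R1, 5  → R1 = 6 + 5 = 11
  MUL R1, 2  → R1 = 11 * 2 = 22
  SUB R1, 3  → R1 = 22 - 3 = 19
  SUB R1, 3  → R1 = 19 - 3 = 16
  SUB R1, 5  → R1 = 16 - 5 = 11
Final: R1 = 11

11


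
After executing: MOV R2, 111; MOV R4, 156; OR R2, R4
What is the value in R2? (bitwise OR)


Register state trace:
  MOV R2, 111  → R2 = 111 (0b01101111)
  MOV R4, 156  → R4 = 156 (0b10011100)
  OR R2, R4   → R2 = 111 OR 156 = 255 (0b11111111)
Final: R2 = 255

255


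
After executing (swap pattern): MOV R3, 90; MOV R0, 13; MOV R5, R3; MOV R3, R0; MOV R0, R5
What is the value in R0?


Register state trace (swap pattern):
  MOV R3, 90  → R3 = 90
  MOV R0, 13  → R0 = 13
  MOV R5, R3  → R5 = 90  (save R3)
  MOV R3, R0  → R3 = 13  (R3 gets R0's value)
  MOV R0, R5  → R0 = 90  (R0 gets saved value)
Final: R0 = 90

90


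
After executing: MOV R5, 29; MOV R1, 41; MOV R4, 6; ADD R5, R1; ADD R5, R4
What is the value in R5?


Register state trace:
  MOV R5, 29  → R5 = 29
  MOV R1, 41  → R1 = 41
  MOV R4, 6  → R4 = 6
  ADD R5, R1  → R5 = 29 + 41 = 70
  ADD R5, R4  → R5 = 70 + 6 = 76
Final: R5 = 76

76


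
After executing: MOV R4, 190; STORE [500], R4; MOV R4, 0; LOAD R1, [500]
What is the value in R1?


Register and memory trace:
  MOV R4, 190  → R4 = 190
  STORE [500], R4  → mem[500] = 190
  MOV R4, 0  → R4 = 0
  LOAD R1, [500]  → R1 = mem[500] = 190
Final: R1 = 190

190


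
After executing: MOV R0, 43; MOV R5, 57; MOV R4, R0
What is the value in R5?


Register state trace:
  MOV R0, 43  → R0 = 43
  MOV R5, 57  → R5 = 57
  MOV R4, R0  → R4 = 43
Final: R5 = 57

57


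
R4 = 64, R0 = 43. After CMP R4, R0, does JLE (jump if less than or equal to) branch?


Trace:
  R4 = 64, R0 = 43
  CMP R4, R0  → compares 64 vs 43
  JLE checks: is 64 less than or equal to 43?
  64 > 43, so condition is false
Branch taken: No

No


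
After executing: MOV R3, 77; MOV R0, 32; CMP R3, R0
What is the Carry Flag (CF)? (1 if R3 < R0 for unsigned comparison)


Register state trace:
  MOV R3, 77  → R3 = 77
  MOV R0, 32  → R0 = 32
  CMP R3, R0  → unsigned 77 - 32: no borrow
  77 >= 32, so CF = 0
CF = 0

0


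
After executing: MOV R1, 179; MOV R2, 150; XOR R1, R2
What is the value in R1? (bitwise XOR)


Register state trace:
  MOV R1, 179  → R1 = 179 (0b10110011)
  MOV R2, 150  → R2 = 150 (0b10010110)
  XOR R1, R2  → R1 = 179 XOR 150 = 37 (0b00100101)
Final: R1 = 37

37


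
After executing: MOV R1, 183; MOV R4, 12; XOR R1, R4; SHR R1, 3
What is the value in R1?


Register state trace:
  MOV R1, 183  → R1 = 183 (0b10110111)
  MOV R4, 12  → R4 = 12 (0b00001100)
  XOR R1, R4  → R1 = 183 XOR 12 = 187 (0b10111011)
  SHR R1, 3  → R1 = 187 >> 3 = 23
Final: R1 = 23

23


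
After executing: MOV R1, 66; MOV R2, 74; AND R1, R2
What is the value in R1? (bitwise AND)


Register state trace:
  MOV R1, 66  → R1 = 66 (0b01000010)
  MOV R2, 74  → R2 = 74 (0b01001010)
  AND R1, R2  → R1 = 66 AND 74 = 66 (0b01000010)
Final: R1 = 66

66


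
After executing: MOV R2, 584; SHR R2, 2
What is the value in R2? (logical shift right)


Register state trace:
  MOV R2, 584  → R2 = 584
  SHR R2, 2  → R2 = 584 >> 2 = 584 // 2^2 = 146
Final: R2 = 146

146


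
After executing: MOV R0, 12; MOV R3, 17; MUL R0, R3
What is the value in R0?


Register state trace:
  MOV R0, 12  → R0 = 12
  MOV R3, 17  → R3 = 17
  MUL R0, R3  → R0 = 12 * 17 = 204
Final: R0 = 204

204


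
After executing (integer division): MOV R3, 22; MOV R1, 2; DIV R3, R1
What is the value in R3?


Register state trace:
  MOV R3, 22  → R3 = 22
  MOV R1, 2  → R1 = 2
  DIV R3, R1  → R3 = 22 // 2 = 11
Final: R3 = 11

11


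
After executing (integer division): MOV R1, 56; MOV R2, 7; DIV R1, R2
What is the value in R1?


Register state trace:
  MOV R1, 56  → R1 = 56
  MOV R2, 7  → R2 = 7
  DIV R1, R2  → R1 = 56 // 7 = 8
Final: R1 = 8

8


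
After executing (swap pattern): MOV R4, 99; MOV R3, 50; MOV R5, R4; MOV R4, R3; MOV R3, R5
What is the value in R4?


Register state trace (swap pattern):
  MOV R4, 99  → R4 = 99
  MOV R3, 50  → R3 = 50
  MOV R5, R4  → R5 = 99  (save R4)
  MOV R4, R3  → R4 = 50  (R4 gets R3's value)
  MOV R3, R5  → R3 = 99  (R3 gets saved value)
Final: R4 = 50

50


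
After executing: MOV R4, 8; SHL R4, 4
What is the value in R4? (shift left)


Register state trace:
  MOV R4, 8  → R4 = 8
  SHL R4, 4  → R4 = 8 << 4 = 8 * 2^4 = 128
Final: R4 = 128

128


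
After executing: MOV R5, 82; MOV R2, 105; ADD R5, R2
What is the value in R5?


Register state trace:
  MOV R5, 82  → R5 = 82
  MOV R2, 105  → R2 = 105
  ADD R5, R2  → R5 = 82 + 105 = 187
Final: R5 = 187

187


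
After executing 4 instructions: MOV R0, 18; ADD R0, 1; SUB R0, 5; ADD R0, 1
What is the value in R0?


Register state trace:
  MOV R0, 18  → R0 = 18
  ADD R0, 1  → R0 = 18 + 1 = 19
  SUB R0, 5  → R0 = 19 - 5 = 14
  ADD R0, 1  → R0 = 14 + 1 = 15
Final: R0 = 15

15


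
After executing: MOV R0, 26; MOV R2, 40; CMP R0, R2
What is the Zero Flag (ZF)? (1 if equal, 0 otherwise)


Register state trace:
  MOV R0, 26  → R0 = 26
  MOV R2, 40  → R2 = 40
  CMP R0, R2  → computes 26 - 40 = -14
  Result is nonzero, so values are not equal
ZF = 0

0


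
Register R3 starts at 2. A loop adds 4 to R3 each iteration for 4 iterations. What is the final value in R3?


Starting value: R3 = 2
  Iter 1: R3 = 2 + 4 = 6
  Iter 2: R3 = 6 + 4 = 10
  Iter 3: R3 = 10 + 4 = 14
  Iter 4: R3 = 14 + 4 = 18
Final: R3 = 18

18


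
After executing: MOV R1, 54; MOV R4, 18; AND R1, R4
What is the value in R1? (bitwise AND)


Register state trace:
  MOV R1, 54  → R1 = 54 (0b00110110)
  MOV R4, 18  → R4 = 18 (0b00010010)
  AND R1, R4  → R1 = 54 AND 18 = 18 (0b00010010)
Final: R1 = 18

18


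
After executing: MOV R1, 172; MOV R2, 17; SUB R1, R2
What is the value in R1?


Register state trace:
  MOV R1, 172  → R1 = 172
  MOV R2, 17  → R2 = 17
  SUB R1, R2  → R1 = 172 - 17 = 155
Final: R1 = 155

155


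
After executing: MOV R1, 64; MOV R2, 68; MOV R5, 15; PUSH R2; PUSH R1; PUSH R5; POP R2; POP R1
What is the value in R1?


Stack trace (top is rightmost):
  MOV R1, 64  → R1 = 64
  MOV R2, 68  → R2 = 68
  MOV R5, 15  → R5 = 15
  PUSH R2  → stack: [68]
  PUSH R1  → stack: [68, 64]
  PUSH R5  → stack: [68, 64, 15]
  POP R2  → R2 = 15, stack: [68, 64]
  POP R1  → R1 = 64, stack: [68]
Final: R1 = 64

64


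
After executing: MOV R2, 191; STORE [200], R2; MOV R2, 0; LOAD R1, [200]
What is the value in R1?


Register and memory trace:
  MOV R2, 191  → R2 = 191
  STORE [200], R2  → mem[200] = 191
  MOV R2, 0  → R2 = 0
  LOAD R1, [200]  → R1 = mem[200] = 191
Final: R1 = 191

191


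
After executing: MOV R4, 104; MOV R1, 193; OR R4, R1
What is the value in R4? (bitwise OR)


Register state trace:
  MOV R4, 104  → R4 = 104 (0b01101000)
  MOV R1, 193  → R1 = 193 (0b11000001)
  OR R4, R1   → R4 = 104 OR 193 = 233 (0b11101001)
Final: R4 = 233

233


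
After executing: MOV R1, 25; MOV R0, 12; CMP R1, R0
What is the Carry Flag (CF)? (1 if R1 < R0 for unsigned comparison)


Register state trace:
  MOV R1, 25  → R1 = 25
  MOV R0, 12  → R0 = 12
  CMP R1, R0  → unsigned 25 - 12: no borrow
  25 >= 12, so CF = 0
CF = 0

0


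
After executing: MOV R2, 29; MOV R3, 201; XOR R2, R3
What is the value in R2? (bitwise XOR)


Register state trace:
  MOV R2, 29  → R2 = 29 (0b00011101)
  MOV R3, 201  → R3 = 201 (0b11001001)
  XOR R2, R3  → R2 = 29 XOR 201 = 212 (0b11010100)
Final: R2 = 212

212


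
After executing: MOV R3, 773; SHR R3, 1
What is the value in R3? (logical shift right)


Register state trace:
  MOV R3, 773  → R3 = 773
  SHR R3, 1  → R3 = 773 >> 1 = 773 // 2^1 = 386
Final: R3 = 386

386


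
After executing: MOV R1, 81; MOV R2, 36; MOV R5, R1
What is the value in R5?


Register state trace:
  MOV R1, 81  → R1 = 81
  MOV R2, 36  → R2 = 36
  MOV R5, R1  → R5 = 81
Final: R5 = 81

81


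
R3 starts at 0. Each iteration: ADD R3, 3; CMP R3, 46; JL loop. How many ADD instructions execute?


Loop trace (R3 starts at 0, target 46, step 3):
  ADD #1: R3 = 0 + 3 = 3  → 3 < 46, loop
  ADD #2: R3 = 3 + 3 = 6  → 6 < 46, loop
  ADD #3: R3 = 6 + 3 = 9  → 9 < 46, loop
  ADD #4: R3 = 9 + 3 = 12  → 12 < 46, loop
  ADD #5: R3 = 12 + 3 = 15  → 15 < 46, loop
  ADD #6: R3 = 15 + 3 = 18  → 18 < 46, loop
  ADD #7: R3 = 18 + 3 = 21  → 21 < 46, loop
  ADD #8: R3 = 21 + 3 = 24  → 24 < 46, loop
  ADD #9: R3 = 24 + 3 = 27  → 27 < 46, loop
  ADD #10: R3 = 27 + 3 = 30  → 30 < 46, loop
  ADD #11: R3 = 30 + 3 = 33  → 33 < 46, loop
  ADD #12: R3 = 33 + 3 = 36  → 36 < 46, loop
  ADD #13: R3 = 36 + 3 = 39  → 39 < 46, loop
  ADD #14: R3 = 39 + 3 = 42  → 42 < 46, loop
  ADD #15: R3 = 42 + 3 = 45  → 45 < 46, loop
  ADD #16: R3 = 45 + 3 = 48  → 48 >= 46, exit
Total ADD instructions: 16

16


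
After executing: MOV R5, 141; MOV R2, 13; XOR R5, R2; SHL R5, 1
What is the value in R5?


Register state trace:
  MOV R5, 141  → R5 = 141 (0b10001101)
  MOV R2, 13  → R2 = 13 (0b00001101)
  XOR R5, R2  → R5 = 141 XOR 13 = 128 (0b10000000)
  SHL R5, 1  → R5 = 128 << 1 = 256
Final: R5 = 256

256


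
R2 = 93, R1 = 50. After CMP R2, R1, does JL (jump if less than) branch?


Trace:
  R2 = 93, R1 = 50
  CMP R2, R1  → compares 93 vs 50
  JL checks: is 93 less than 50?
  93 > 50, so condition is false
Branch taken: No

No


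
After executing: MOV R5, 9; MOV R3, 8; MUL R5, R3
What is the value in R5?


Register state trace:
  MOV R5, 9  → R5 = 9
  MOV R3, 8  → R3 = 8
  MUL R5, R3  → R5 = 9 * 8 = 72
Final: R5 = 72

72


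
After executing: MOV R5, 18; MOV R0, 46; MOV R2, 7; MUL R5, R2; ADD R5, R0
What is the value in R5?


Register state trace:
  MOV R5, 18  → R5 = 18
  MOV R0, 46  → R0 = 46
  MOV R2, 7  → R2 = 7
  MUL R5, R2  → R5 = 18 * 7 = 126
  ADD R5, R0  → R5 = 126 + 46 = 172
Final: R5 = 172

172


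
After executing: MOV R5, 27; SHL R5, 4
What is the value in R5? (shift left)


Register state trace:
  MOV R5, 27  → R5 = 27
  SHL R5, 4  → R5 = 27 << 4 = 27 * 2^4 = 432
Final: R5 = 432

432


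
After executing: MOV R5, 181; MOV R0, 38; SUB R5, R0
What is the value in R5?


Register state trace:
  MOV R5, 181  → R5 = 181
  MOV R0, 38  → R0 = 38
  SUB R5, R0  → R5 = 181 - 38 = 143
Final: R5 = 143

143


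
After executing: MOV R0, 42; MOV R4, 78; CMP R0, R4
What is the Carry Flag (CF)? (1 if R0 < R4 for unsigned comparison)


Register state trace:
  MOV R0, 42  → R0 = 42
  MOV R4, 78  → R4 = 78
  CMP R0, R4  → unsigned 42 - 78: borrow occurs
  42 < 78, so CF = 1
CF = 1

1


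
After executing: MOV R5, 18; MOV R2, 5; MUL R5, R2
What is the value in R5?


Register state trace:
  MOV R5, 18  → R5 = 18
  MOV R2, 5  → R2 = 5
  MUL R5, R2  → R5 = 18 * 5 = 90
Final: R5 = 90

90


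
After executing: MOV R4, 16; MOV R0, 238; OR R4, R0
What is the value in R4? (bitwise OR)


Register state trace:
  MOV R4, 16  → R4 = 16 (0b00010000)
  MOV R0, 238  → R0 = 238 (0b11101110)
  OR R4, R0   → R4 = 16 OR 238 = 254 (0b11111110)
Final: R4 = 254

254


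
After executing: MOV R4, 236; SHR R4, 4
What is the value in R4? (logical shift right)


Register state trace:
  MOV R4, 236  → R4 = 236
  SHR R4, 4  → R4 = 236 >> 4 = 236 // 2^4 = 14
Final: R4 = 14

14


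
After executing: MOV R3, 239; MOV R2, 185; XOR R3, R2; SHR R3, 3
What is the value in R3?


Register state trace:
  MOV R3, 239  → R3 = 239 (0b11101111)
  MOV R2, 185  → R2 = 185 (0b10111001)
  XOR R3, R2  → R3 = 239 XOR 185 = 86 (0b01010110)
  SHR R3, 3  → R3 = 86 >> 3 = 10
Final: R3 = 10

10


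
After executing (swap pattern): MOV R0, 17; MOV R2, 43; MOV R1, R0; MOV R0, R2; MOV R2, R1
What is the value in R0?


Register state trace (swap pattern):
  MOV R0, 17  → R0 = 17
  MOV R2, 43  → R2 = 43
  MOV R1, R0  → R1 = 17  (save R0)
  MOV R0, R2  → R0 = 43  (R0 gets R2's value)
  MOV R2, R1  → R2 = 17  (R2 gets saved value)
Final: R0 = 43

43


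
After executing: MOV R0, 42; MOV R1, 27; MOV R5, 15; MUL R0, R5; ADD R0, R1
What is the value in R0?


Register state trace:
  MOV R0, 42  → R0 = 42
  MOV R1, 27  → R1 = 27
  MOV R5, 15  → R5 = 15
  MUL R0, R5  → R0 = 42 * 15 = 630
  ADD R0, R1  → R0 = 630 + 27 = 657
Final: R0 = 657

657


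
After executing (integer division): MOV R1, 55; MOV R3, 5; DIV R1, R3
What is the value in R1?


Register state trace:
  MOV R1, 55  → R1 = 55
  MOV R3, 5  → R3 = 5
  DIV R1, R3  → R1 = 55 // 5 = 11
Final: R1 = 11

11


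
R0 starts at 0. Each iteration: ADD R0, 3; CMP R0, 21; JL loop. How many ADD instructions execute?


Loop trace (R0 starts at 0, target 21, step 3):
  ADD #1: R0 = 0 + 3 = 3  → 3 < 21, loop
  ADD #2: R0 = 3 + 3 = 6  → 6 < 21, loop
  ADD #3: R0 = 6 + 3 = 9  → 9 < 21, loop
  ADD #4: R0 = 9 + 3 = 12  → 12 < 21, loop
  ADD #5: R0 = 12 + 3 = 15  → 15 < 21, loop
  ADD #6: R0 = 15 + 3 = 18  → 18 < 21, loop
  ADD #7: R0 = 18 + 3 = 21  → 21 >= 21, exit
Total ADD instructions: 7

7


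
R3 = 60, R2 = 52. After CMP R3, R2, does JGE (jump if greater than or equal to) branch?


Trace:
  R3 = 60, R2 = 52
  CMP R3, R2  → compares 60 vs 52
  JGE checks: is 60 greater than or equal to 52?
  60 > 52, so condition is true
Branch taken: Yes

Yes


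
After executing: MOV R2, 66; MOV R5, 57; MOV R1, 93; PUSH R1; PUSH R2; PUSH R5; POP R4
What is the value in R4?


Stack trace (top is rightmost):
  MOV R2, 66  → R2 = 66
  MOV R5, 57  → R5 = 57
  MOV R1, 93  → R1 = 93
  PUSH R1  → stack: [93]
  PUSH R2  → stack: [93, 66]
  PUSH R5  → stack: [93, 66, 57]
  POP R4  → R4 = 57, stack: [93, 66]
Final: R4 = 57

57


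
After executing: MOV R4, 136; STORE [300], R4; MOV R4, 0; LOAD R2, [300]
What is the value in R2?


Register and memory trace:
  MOV R4, 136  → R4 = 136
  STORE [300], R4  → mem[300] = 136
  MOV R4, 0  → R4 = 0
  LOAD R2, [300]  → R2 = mem[300] = 136
Final: R2 = 136

136


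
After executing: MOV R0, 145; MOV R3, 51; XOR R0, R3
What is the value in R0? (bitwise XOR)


Register state trace:
  MOV R0, 145  → R0 = 145 (0b10010001)
  MOV R3, 51  → R3 = 51 (0b00110011)
  XOR R0, R3  → R0 = 145 XOR 51 = 162 (0b10100010)
Final: R0 = 162

162


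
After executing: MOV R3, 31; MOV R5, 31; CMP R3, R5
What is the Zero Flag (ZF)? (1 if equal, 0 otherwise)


Register state trace:
  MOV R3, 31  → R3 = 31
  MOV R5, 31  → R5 = 31
  CMP R3, R5  → computes 31 - 31 = 0
  Result is zero, so values are equal
ZF = 1

1


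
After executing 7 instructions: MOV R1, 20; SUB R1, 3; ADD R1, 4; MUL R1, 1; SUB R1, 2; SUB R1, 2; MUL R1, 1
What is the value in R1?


Register state trace:
  MOV R1, 20  → R1 = 20
  SUB R1, 3  → R1 = 20 - 3 = 17
  ADD R1, 4  → R1 = 17 + 4 = 21
  MUL R1, 1  → R1 = 21 * 1 = 21
  SUB R1, 2  → R1 = 21 - 2 = 19
  SUB R1, 2  → R1 = 19 - 2 = 17
  MUL R1, 1  → R1 = 17 * 1 = 17
Final: R1 = 17

17


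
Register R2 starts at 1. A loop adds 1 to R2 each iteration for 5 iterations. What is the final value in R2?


Starting value: R2 = 1
  Iter 1: R2 = 1 + 1 = 2
  Iter 2: R2 = 2 + 1 = 3
  Iter 3: R2 = 3 + 1 = 4
  Iter 4: R2 = 4 + 1 = 5
  Iter 5: R2 = 5 + 1 = 6
Final: R2 = 6

6


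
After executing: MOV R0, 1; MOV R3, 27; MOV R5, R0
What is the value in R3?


Register state trace:
  MOV R0, 1  → R0 = 1
  MOV R3, 27  → R3 = 27
  MOV R5, R0  → R5 = 1
Final: R3 = 27

27


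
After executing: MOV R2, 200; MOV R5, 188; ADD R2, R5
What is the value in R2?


Register state trace:
  MOV R2, 200  → R2 = 200
  MOV R5, 188  → R5 = 188
  ADD R2, R5  → R2 = 200 + 188 = 388
Final: R2 = 388

388


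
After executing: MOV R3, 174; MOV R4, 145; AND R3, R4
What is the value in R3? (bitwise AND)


Register state trace:
  MOV R3, 174  → R3 = 174 (0b10101110)
  MOV R4, 145  → R4 = 145 (0b10010001)
  AND R3, R4  → R3 = 174 AND 145 = 128 (0b10000000)
Final: R3 = 128

128


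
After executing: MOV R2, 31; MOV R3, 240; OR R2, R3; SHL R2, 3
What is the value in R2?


Register state trace:
  MOV R2, 31  → R2 = 31 (0b00011111)
  MOV R3, 240  → R3 = 240 (0b11110000)
  OR R2, R3  → R2 = 31 OR 240 = 255 (0b11111111)
  SHL R2, 3  → R2 = 255 << 3 = 2040
Final: R2 = 2040

2040


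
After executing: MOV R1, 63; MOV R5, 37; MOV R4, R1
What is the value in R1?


Register state trace:
  MOV R1, 63  → R1 = 63
  MOV R5, 37  → R5 = 37
  MOV R4, R1  → R4 = 63
Final: R1 = 63

63


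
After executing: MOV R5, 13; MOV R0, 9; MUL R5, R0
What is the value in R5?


Register state trace:
  MOV R5, 13  → R5 = 13
  MOV R0, 9  → R0 = 9
  MUL R5, R0  → R5 = 13 * 9 = 117
Final: R5 = 117

117


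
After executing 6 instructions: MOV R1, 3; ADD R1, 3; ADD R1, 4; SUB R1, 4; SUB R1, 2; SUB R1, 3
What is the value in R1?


Register state trace:
  MOV R1, 3  → R1 = 3
  ADD R1, 3  → R1 = 3 + 3 = 6
  ADD R1, 4  → R1 = 6 + 4 = 10
  SUB R1, 4  → R1 = 10 - 4 = 6
  SUB R1, 2  → R1 = 6 - 2 = 4
  SUB R1, 3  → R1 = 4 - 3 = 1
Final: R1 = 1

1


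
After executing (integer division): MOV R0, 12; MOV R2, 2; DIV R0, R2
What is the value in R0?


Register state trace:
  MOV R0, 12  → R0 = 12
  MOV R2, 2  → R2 = 2
  DIV R0, R2  → R0 = 12 // 2 = 6
Final: R0 = 6

6


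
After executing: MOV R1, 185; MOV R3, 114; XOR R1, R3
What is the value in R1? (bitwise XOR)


Register state trace:
  MOV R1, 185  → R1 = 185 (0b10111001)
  MOV R3, 114  → R3 = 114 (0b01110010)
  XOR R1, R3  → R1 = 185 XOR 114 = 203 (0b11001011)
Final: R1 = 203

203


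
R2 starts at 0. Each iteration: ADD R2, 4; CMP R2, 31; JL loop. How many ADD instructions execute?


Loop trace (R2 starts at 0, target 31, step 4):
  ADD #1: R2 = 0 + 4 = 4  → 4 < 31, loop
  ADD #2: R2 = 4 + 4 = 8  → 8 < 31, loop
  ADD #3: R2 = 8 + 4 = 12  → 12 < 31, loop
  ADD #4: R2 = 12 + 4 = 16  → 16 < 31, loop
  ADD #5: R2 = 16 + 4 = 20  → 20 < 31, loop
  ADD #6: R2 = 20 + 4 = 24  → 24 < 31, loop
  ADD #7: R2 = 24 + 4 = 28  → 28 < 31, loop
  ADD #8: R2 = 28 + 4 = 32  → 32 >= 31, exit
Total ADD instructions: 8

8


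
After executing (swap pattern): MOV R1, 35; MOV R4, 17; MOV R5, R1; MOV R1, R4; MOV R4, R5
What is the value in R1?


Register state trace (swap pattern):
  MOV R1, 35  → R1 = 35
  MOV R4, 17  → R4 = 17
  MOV R5, R1  → R5 = 35  (save R1)
  MOV R1, R4  → R1 = 17  (R1 gets R4's value)
  MOV R4, R5  → R4 = 35  (R4 gets saved value)
Final: R1 = 17

17


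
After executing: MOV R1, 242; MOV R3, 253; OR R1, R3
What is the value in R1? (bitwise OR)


Register state trace:
  MOV R1, 242  → R1 = 242 (0b11110010)
  MOV R3, 253  → R3 = 253 (0b11111101)
  OR R1, R3   → R1 = 242 OR 253 = 255 (0b11111111)
Final: R1 = 255

255


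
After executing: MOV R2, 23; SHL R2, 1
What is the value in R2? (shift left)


Register state trace:
  MOV R2, 23  → R2 = 23
  SHL R2, 1  → R2 = 23 << 1 = 23 * 2^1 = 46
Final: R2 = 46

46


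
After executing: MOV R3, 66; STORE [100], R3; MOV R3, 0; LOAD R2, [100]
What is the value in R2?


Register and memory trace:
  MOV R3, 66  → R3 = 66
  STORE [100], R3  → mem[100] = 66
  MOV R3, 0  → R3 = 0
  LOAD R2, [100]  → R2 = mem[100] = 66
Final: R2 = 66

66


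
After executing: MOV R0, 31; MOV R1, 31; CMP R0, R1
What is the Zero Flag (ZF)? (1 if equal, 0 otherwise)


Register state trace:
  MOV R0, 31  → R0 = 31
  MOV R1, 31  → R1 = 31
  CMP R0, R1  → computes 31 - 31 = 0
  Result is zero, so values are equal
ZF = 1

1


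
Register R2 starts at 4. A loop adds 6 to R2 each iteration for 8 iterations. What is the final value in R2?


Starting value: R2 = 4
  Iter 1: R2 = 4 + 6 = 10
  Iter 2: R2 = 10 + 6 = 16
  Iter 3: R2 = 16 + 6 = 22
  Iter 4: R2 = 22 + 6 = 28
  Iter 5: R2 = 28 + 6 = 34
  Iter 6: R2 = 34 + 6 = 40
  Iter 7: R2 = 40 + 6 = 46
  Iter 8: R2 = 46 + 6 = 52
Final: R2 = 52

52


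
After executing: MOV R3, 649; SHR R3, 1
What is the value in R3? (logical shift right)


Register state trace:
  MOV R3, 649  → R3 = 649
  SHR R3, 1  → R3 = 649 >> 1 = 649 // 2^1 = 324
Final: R3 = 324

324


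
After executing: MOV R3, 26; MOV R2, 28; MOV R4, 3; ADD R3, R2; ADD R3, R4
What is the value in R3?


Register state trace:
  MOV R3, 26  → R3 = 26
  MOV R2, 28  → R2 = 28
  MOV R4, 3  → R4 = 3
  ADD R3, R2  → R3 = 26 + 28 = 54
  ADD R3, R4  → R3 = 54 + 3 = 57
Final: R3 = 57

57


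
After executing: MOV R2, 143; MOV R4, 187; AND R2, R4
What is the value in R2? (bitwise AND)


Register state trace:
  MOV R2, 143  → R2 = 143 (0b10001111)
  MOV R4, 187  → R4 = 187 (0b10111011)
  AND R2, R4  → R2 = 143 AND 187 = 139 (0b10001011)
Final: R2 = 139

139


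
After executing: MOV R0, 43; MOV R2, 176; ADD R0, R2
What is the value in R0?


Register state trace:
  MOV R0, 43  → R0 = 43
  MOV R2, 176  → R2 = 176
  ADD R0, R2  → R0 = 43 + 176 = 219
Final: R0 = 219

219


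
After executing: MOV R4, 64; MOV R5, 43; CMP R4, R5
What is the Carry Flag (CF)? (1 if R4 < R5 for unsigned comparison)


Register state trace:
  MOV R4, 64  → R4 = 64
  MOV R5, 43  → R5 = 43
  CMP R4, R5  → unsigned 64 - 43: no borrow
  64 >= 43, so CF = 0
CF = 0

0


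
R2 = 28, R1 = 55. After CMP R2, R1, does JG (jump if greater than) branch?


Trace:
  R2 = 28, R1 = 55
  CMP R2, R1  → compares 28 vs 55
  JG checks: is 28 greater than 55?
  28 < 55, so condition is false
Branch taken: No

No


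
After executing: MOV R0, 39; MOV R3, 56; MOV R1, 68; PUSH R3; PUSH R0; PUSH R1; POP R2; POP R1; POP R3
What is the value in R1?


Stack trace (top is rightmost):
  MOV R0, 39  → R0 = 39
  MOV R3, 56  → R3 = 56
  MOV R1, 68  → R1 = 68
  PUSH R3  → stack: [56]
  PUSH R0  → stack: [56, 39]
  PUSH R1  → stack: [56, 39, 68]
  POP R2  → R2 = 68, stack: [56, 39]
  POP R1  → R1 = 39, stack: [56]
  POP R3  → R3 = 56, stack: []
Final: R1 = 39

39


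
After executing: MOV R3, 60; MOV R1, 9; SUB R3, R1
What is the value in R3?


Register state trace:
  MOV R3, 60  → R3 = 60
  MOV R1, 9  → R1 = 9
  SUB R3, R1  → R3 = 60 - 9 = 51
Final: R3 = 51

51


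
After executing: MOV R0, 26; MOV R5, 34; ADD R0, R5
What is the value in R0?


Register state trace:
  MOV R0, 26  → R0 = 26
  MOV R5, 34  → R5 = 34
  ADD R0, R5  → R0 = 26 + 34 = 60
Final: R0 = 60

60


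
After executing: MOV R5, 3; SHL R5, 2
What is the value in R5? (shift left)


Register state trace:
  MOV R5, 3  → R5 = 3
  SHL R5, 2  → R5 = 3 << 2 = 3 * 2^2 = 12
Final: R5 = 12

12


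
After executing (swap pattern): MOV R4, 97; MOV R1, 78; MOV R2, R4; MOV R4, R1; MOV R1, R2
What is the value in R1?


Register state trace (swap pattern):
  MOV R4, 97  → R4 = 97
  MOV R1, 78  → R1 = 78
  MOV R2, R4  → R2 = 97  (save R4)
  MOV R4, R1  → R4 = 78  (R4 gets R1's value)
  MOV R1, R2  → R1 = 97  (R1 gets saved value)
Final: R1 = 97

97


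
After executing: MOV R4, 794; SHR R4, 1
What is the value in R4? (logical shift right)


Register state trace:
  MOV R4, 794  → R4 = 794
  SHR R4, 1  → R4 = 794 >> 1 = 794 // 2^1 = 397
Final: R4 = 397

397


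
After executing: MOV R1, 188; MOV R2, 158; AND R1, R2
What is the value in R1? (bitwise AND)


Register state trace:
  MOV R1, 188  → R1 = 188 (0b10111100)
  MOV R2, 158  → R2 = 158 (0b10011110)
  AND R1, R2  → R1 = 188 AND 158 = 156 (0b10011100)
Final: R1 = 156

156


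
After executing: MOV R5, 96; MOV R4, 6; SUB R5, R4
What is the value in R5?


Register state trace:
  MOV R5, 96  → R5 = 96
  MOV R4, 6  → R4 = 6
  SUB R5, R4  → R5 = 96 - 6 = 90
Final: R5 = 90

90


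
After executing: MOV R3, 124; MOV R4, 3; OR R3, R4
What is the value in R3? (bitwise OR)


Register state trace:
  MOV R3, 124  → R3 = 124 (0b01111100)
  MOV R4, 3  → R4 = 3 (0b00000011)
  OR R3, R4   → R3 = 124 OR 3 = 127 (0b01111111)
Final: R3 = 127

127


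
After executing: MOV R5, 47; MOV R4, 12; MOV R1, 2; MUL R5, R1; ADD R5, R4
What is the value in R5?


Register state trace:
  MOV R5, 47  → R5 = 47
  MOV R4, 12  → R4 = 12
  MOV R1, 2  → R1 = 2
  MUL R5, R1  → R5 = 47 * 2 = 94
  ADD R5, R4  → R5 = 94 + 12 = 106
Final: R5 = 106

106


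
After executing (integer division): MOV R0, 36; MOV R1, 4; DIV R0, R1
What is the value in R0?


Register state trace:
  MOV R0, 36  → R0 = 36
  MOV R1, 4  → R1 = 4
  DIV R0, R1  → R0 = 36 // 4 = 9
Final: R0 = 9

9


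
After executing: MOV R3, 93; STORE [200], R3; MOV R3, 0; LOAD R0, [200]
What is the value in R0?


Register and memory trace:
  MOV R3, 93  → R3 = 93
  STORE [200], R3  → mem[200] = 93
  MOV R3, 0  → R3 = 0
  LOAD R0, [200]  → R0 = mem[200] = 93
Final: R0 = 93

93


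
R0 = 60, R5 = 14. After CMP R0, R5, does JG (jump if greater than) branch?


Trace:
  R0 = 60, R5 = 14
  CMP R0, R5  → compares 60 vs 14
  JG checks: is 60 greater than 14?
  60 > 14, so condition is true
Branch taken: Yes

Yes


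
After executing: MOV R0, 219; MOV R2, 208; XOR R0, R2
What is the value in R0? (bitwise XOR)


Register state trace:
  MOV R0, 219  → R0 = 219 (0b11011011)
  MOV R2, 208  → R2 = 208 (0b11010000)
  XOR R0, R2  → R0 = 219 XOR 208 = 11 (0b00001011)
Final: R0 = 11

11


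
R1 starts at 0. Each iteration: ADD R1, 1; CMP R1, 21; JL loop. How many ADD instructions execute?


Loop trace (R1 starts at 0, target 21, step 1):
  ADD #1: R1 = 0 + 1 = 1  → 1 < 21, loop
  ADD #2: R1 = 1 + 1 = 2  → 2 < 21, loop
  ADD #3: R1 = 2 + 1 = 3  → 3 < 21, loop
  ADD #4: R1 = 3 + 1 = 4  → 4 < 21, loop
  ADD #5: R1 = 4 + 1 = 5  → 5 < 21, loop
  ADD #6: R1 = 5 + 1 = 6  → 6 < 21, loop
  ADD #7: R1 = 6 + 1 = 7  → 7 < 21, loop
  ADD #8: R1 = 7 + 1 = 8  → 8 < 21, loop
  ADD #9: R1 = 8 + 1 = 9  → 9 < 21, loop
  ADD #10: R1 = 9 + 1 = 10  → 10 < 21, loop
  ADD #11: R1 = 10 + 1 = 11  → 11 < 21, loop
  ADD #12: R1 = 11 + 1 = 12  → 12 < 21, loop
  ADD #13: R1 = 12 + 1 = 13  → 13 < 21, loop
  ADD #14: R1 = 13 + 1 = 14  → 14 < 21, loop
  ADD #15: R1 = 14 + 1 = 15  → 15 < 21, loop
  ADD #16: R1 = 15 + 1 = 16  → 16 < 21, loop
  ADD #17: R1 = 16 + 1 = 17  → 17 < 21, loop
  ADD #18: R1 = 17 + 1 = 18  → 18 < 21, loop
  ADD #19: R1 = 18 + 1 = 19  → 19 < 21, loop
  ADD #20: R1 = 19 + 1 = 20  → 20 < 21, loop
  ADD #21: R1 = 20 + 1 = 21  → 21 >= 21, exit
Total ADD instructions: 21

21


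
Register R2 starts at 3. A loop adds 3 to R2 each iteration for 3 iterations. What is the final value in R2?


Starting value: R2 = 3
  Iter 1: R2 = 3 + 3 = 6
  Iter 2: R2 = 6 + 3 = 9
  Iter 3: R2 = 9 + 3 = 12
Final: R2 = 12

12


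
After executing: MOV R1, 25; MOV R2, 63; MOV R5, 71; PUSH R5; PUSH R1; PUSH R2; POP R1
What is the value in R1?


Stack trace (top is rightmost):
  MOV R1, 25  → R1 = 25
  MOV R2, 63  → R2 = 63
  MOV R5, 71  → R5 = 71
  PUSH R5  → stack: [71]
  PUSH R1  → stack: [71, 25]
  PUSH R2  → stack: [71, 25, 63]
  POP R1  → R1 = 63, stack: [71, 25]
Final: R1 = 63

63


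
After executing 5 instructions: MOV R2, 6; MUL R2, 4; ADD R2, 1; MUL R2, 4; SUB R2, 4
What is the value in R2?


Register state trace:
  MOV R2, 6  → R2 = 6
  MUL R2, 4  → R2 = 6 * 4 = 24
  ADD R2, 1  → R2 = 24 + 1 = 25
  MUL R2, 4  → R2 = 25 * 4 = 100
  SUB R2, 4  → R2 = 100 - 4 = 96
Final: R2 = 96

96


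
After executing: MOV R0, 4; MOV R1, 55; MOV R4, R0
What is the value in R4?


Register state trace:
  MOV R0, 4  → R0 = 4
  MOV R1, 55  → R1 = 55
  MOV R4, R0  → R4 = 4
Final: R4 = 4

4


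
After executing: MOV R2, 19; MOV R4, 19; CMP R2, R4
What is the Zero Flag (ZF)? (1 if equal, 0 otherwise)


Register state trace:
  MOV R2, 19  → R2 = 19
  MOV R4, 19  → R4 = 19
  CMP R2, R4  → computes 19 - 19 = 0
  Result is zero, so values are equal
ZF = 1

1


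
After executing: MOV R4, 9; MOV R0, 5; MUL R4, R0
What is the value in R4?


Register state trace:
  MOV R4, 9  → R4 = 9
  MOV R0, 5  → R0 = 5
  MUL R4, R0  → R4 = 9 * 5 = 45
Final: R4 = 45

45


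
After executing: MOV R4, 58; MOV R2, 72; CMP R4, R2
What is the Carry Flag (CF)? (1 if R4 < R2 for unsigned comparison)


Register state trace:
  MOV R4, 58  → R4 = 58
  MOV R2, 72  → R2 = 72
  CMP R4, R2  → unsigned 58 - 72: borrow occurs
  58 < 72, so CF = 1
CF = 1

1


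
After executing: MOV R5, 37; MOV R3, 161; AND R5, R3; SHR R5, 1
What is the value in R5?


Register state trace:
  MOV R5, 37  → R5 = 37 (0b00100101)
  MOV R3, 161  → R3 = 161 (0b10100001)
  AND R5, R3  → R5 = 37 AND 161 = 33 (0b00100001)
  SHR R5, 1  → R5 = 33 >> 1 = 16
Final: R5 = 16

16


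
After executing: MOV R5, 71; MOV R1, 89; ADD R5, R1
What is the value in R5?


Register state trace:
  MOV R5, 71  → R5 = 71
  MOV R1, 89  → R1 = 89
  ADD R5, R1  → R5 = 71 + 89 = 160
Final: R5 = 160

160


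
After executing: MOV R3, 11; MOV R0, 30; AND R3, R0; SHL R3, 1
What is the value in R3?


Register state trace:
  MOV R3, 11  → R3 = 11 (0b00001011)
  MOV R0, 30  → R0 = 30 (0b00011110)
  AND R3, R0  → R3 = 11 AND 30 = 10 (0b00001010)
  SHL R3, 1  → R3 = 10 << 1 = 20
Final: R3 = 20

20


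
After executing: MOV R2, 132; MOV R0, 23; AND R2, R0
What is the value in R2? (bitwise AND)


Register state trace:
  MOV R2, 132  → R2 = 132 (0b10000100)
  MOV R0, 23  → R0 = 23 (0b00010111)
  AND R2, R0  → R2 = 132 AND 23 = 4 (0b00000100)
Final: R2 = 4

4


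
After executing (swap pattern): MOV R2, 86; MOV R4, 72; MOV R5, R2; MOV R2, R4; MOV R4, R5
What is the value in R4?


Register state trace (swap pattern):
  MOV R2, 86  → R2 = 86
  MOV R4, 72  → R4 = 72
  MOV R5, R2  → R5 = 86  (save R2)
  MOV R2, R4  → R2 = 72  (R2 gets R4's value)
  MOV R4, R5  → R4 = 86  (R4 gets saved value)
Final: R4 = 86

86


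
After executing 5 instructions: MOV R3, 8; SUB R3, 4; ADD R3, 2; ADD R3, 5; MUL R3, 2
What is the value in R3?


Register state trace:
  MOV R3, 8  → R3 = 8
  SUB R3, 4  → R3 = 8 - 4 = 4
  ADD R3, 2  → R3 = 4 + 2 = 6
  ADD R3, 5  → R3 = 6 + 5 = 11
  MUL R3, 2  → R3 = 11 * 2 = 22
Final: R3 = 22

22


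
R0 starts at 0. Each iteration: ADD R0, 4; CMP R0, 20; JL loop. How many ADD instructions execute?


Loop trace (R0 starts at 0, target 20, step 4):
  ADD #1: R0 = 0 + 4 = 4  → 4 < 20, loop
  ADD #2: R0 = 4 + 4 = 8  → 8 < 20, loop
  ADD #3: R0 = 8 + 4 = 12  → 12 < 20, loop
  ADD #4: R0 = 12 + 4 = 16  → 16 < 20, loop
  ADD #5: R0 = 16 + 4 = 20  → 20 >= 20, exit
Total ADD instructions: 5

5


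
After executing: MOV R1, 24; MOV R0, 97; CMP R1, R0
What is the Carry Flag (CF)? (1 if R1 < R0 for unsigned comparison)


Register state trace:
  MOV R1, 24  → R1 = 24
  MOV R0, 97  → R0 = 97
  CMP R1, R0  → unsigned 24 - 97: borrow occurs
  24 < 97, so CF = 1
CF = 1

1


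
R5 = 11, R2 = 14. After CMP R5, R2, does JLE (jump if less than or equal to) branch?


Trace:
  R5 = 11, R2 = 14
  CMP R5, R2  → compares 11 vs 14
  JLE checks: is 11 less than or equal to 14?
  11 < 14, so condition is true
Branch taken: Yes

Yes


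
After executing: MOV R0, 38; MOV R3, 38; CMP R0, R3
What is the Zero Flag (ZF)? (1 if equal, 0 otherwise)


Register state trace:
  MOV R0, 38  → R0 = 38
  MOV R3, 38  → R3 = 38
  CMP R0, R3  → computes 38 - 38 = 0
  Result is zero, so values are equal
ZF = 1

1


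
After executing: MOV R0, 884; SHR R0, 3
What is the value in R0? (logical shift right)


Register state trace:
  MOV R0, 884  → R0 = 884
  SHR R0, 3  → R0 = 884 >> 3 = 884 // 2^3 = 110
Final: R0 = 110

110


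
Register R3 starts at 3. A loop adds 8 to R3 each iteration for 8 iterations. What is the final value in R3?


Starting value: R3 = 3
  Iter 1: R3 = 3 + 8 = 11
  Iter 2: R3 = 11 + 8 = 19
  Iter 3: R3 = 19 + 8 = 27
  Iter 4: R3 = 27 + 8 = 35
  Iter 5: R3 = 35 + 8 = 43
  Iter 6: R3 = 43 + 8 = 51
  Iter 7: R3 = 51 + 8 = 59
  Iter 8: R3 = 59 + 8 = 67
Final: R3 = 67

67


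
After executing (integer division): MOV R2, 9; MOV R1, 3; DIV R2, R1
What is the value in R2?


Register state trace:
  MOV R2, 9  → R2 = 9
  MOV R1, 3  → R1 = 3
  DIV R2, R1  → R2 = 9 // 3 = 3
Final: R2 = 3

3


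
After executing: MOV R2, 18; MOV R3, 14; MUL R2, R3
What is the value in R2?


Register state trace:
  MOV R2, 18  → R2 = 18
  MOV R3, 14  → R3 = 14
  MUL R2, R3  → R2 = 18 * 14 = 252
Final: R2 = 252

252


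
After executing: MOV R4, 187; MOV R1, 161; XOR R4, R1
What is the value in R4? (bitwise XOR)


Register state trace:
  MOV R4, 187  → R4 = 187 (0b10111011)
  MOV R1, 161  → R1 = 161 (0b10100001)
  XOR R4, R1  → R4 = 187 XOR 161 = 26 (0b00011010)
Final: R4 = 26

26
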